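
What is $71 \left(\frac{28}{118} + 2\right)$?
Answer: $\frac{9372}{59} \approx 158.85$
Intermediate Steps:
$71 \left(\frac{28}{118} + 2\right) = 71 \left(28 \cdot \frac{1}{118} + 2\right) = 71 \left(\frac{14}{59} + 2\right) = 71 \cdot \frac{132}{59} = \frac{9372}{59}$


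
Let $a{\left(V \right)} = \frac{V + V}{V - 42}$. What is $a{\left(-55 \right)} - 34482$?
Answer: $- \frac{3344644}{97} \approx -34481.0$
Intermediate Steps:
$a{\left(V \right)} = \frac{2 V}{-42 + V}$
$a{\left(-55 \right)} - 34482 = 2 \left(-55\right) \frac{1}{-42 - 55} - 34482 = 2 \left(-55\right) \frac{1}{-97} - 34482 = 2 \left(-55\right) \left(- \frac{1}{97}\right) - 34482 = \frac{110}{97} - 34482 = - \frac{3344644}{97}$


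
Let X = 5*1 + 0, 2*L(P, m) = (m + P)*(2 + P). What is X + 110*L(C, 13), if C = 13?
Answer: 21455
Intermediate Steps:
L(P, m) = (2 + P)*(P + m)/2 (L(P, m) = ((m + P)*(2 + P))/2 = ((P + m)*(2 + P))/2 = ((2 + P)*(P + m))/2 = (2 + P)*(P + m)/2)
X = 5 (X = 5 + 0 = 5)
X + 110*L(C, 13) = 5 + 110*(13 + 13 + (½)*13² + (½)*13*13) = 5 + 110*(13 + 13 + (½)*169 + 169/2) = 5 + 110*(13 + 13 + 169/2 + 169/2) = 5 + 110*195 = 5 + 21450 = 21455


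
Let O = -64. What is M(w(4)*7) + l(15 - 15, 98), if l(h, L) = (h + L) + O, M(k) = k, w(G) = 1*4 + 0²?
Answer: 62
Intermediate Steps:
w(G) = 4 (w(G) = 4 + 0 = 4)
l(h, L) = -64 + L + h (l(h, L) = (h + L) - 64 = (L + h) - 64 = -64 + L + h)
M(w(4)*7) + l(15 - 15, 98) = 4*7 + (-64 + 98 + (15 - 15)) = 28 + (-64 + 98 + 0) = 28 + 34 = 62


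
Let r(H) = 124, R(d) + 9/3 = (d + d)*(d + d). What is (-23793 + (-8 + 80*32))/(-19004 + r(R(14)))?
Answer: 21241/18880 ≈ 1.1251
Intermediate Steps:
R(d) = -3 + 4*d**2 (R(d) = -3 + (d + d)*(d + d) = -3 + (2*d)*(2*d) = -3 + 4*d**2)
(-23793 + (-8 + 80*32))/(-19004 + r(R(14))) = (-23793 + (-8 + 80*32))/(-19004 + 124) = (-23793 + (-8 + 2560))/(-18880) = (-23793 + 2552)*(-1/18880) = -21241*(-1/18880) = 21241/18880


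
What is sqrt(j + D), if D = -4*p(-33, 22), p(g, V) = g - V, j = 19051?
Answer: sqrt(19271) ≈ 138.82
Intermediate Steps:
D = 220 (D = -4*(-33 - 1*22) = -4*(-33 - 22) = -4*(-55) = 220)
sqrt(j + D) = sqrt(19051 + 220) = sqrt(19271)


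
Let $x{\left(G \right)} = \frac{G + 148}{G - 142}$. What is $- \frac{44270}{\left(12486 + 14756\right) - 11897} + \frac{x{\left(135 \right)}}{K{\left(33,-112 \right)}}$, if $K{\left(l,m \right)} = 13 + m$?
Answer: $- \frac{17735}{7161} \approx -2.4766$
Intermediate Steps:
$x{\left(G \right)} = \frac{148 + G}{-142 + G}$
$- \frac{44270}{\left(12486 + 14756\right) - 11897} + \frac{x{\left(135 \right)}}{K{\left(33,-112 \right)}} = - \frac{44270}{\left(12486 + 14756\right) - 11897} + \frac{\frac{1}{-142 + 135} \left(148 + 135\right)}{13 - 112} = - \frac{44270}{27242 - 11897} + \frac{\frac{1}{-7} \cdot 283}{-99} = - \frac{44270}{15345} + \left(- \frac{1}{7}\right) 283 \left(- \frac{1}{99}\right) = \left(-44270\right) \frac{1}{15345} - - \frac{283}{693} = - \frac{8854}{3069} + \frac{283}{693} = - \frac{17735}{7161}$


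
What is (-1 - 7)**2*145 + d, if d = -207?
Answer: 9073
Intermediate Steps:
(-1 - 7)**2*145 + d = (-1 - 7)**2*145 - 207 = (-8)**2*145 - 207 = 64*145 - 207 = 9280 - 207 = 9073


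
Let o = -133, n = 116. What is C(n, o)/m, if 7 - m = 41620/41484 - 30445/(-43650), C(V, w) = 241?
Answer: 7273286010/159929047 ≈ 45.478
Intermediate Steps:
m = 159929047/30179610 (m = 7 - (41620/41484 - 30445/(-43650)) = 7 - (41620*(1/41484) - 30445*(-1/43650)) = 7 - (10405/10371 + 6089/8730) = 7 - 1*51328223/30179610 = 7 - 51328223/30179610 = 159929047/30179610 ≈ 5.2992)
C(n, o)/m = 241/(159929047/30179610) = 241*(30179610/159929047) = 7273286010/159929047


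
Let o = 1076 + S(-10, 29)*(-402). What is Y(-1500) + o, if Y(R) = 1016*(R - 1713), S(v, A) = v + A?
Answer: -3270970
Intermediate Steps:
S(v, A) = A + v
Y(R) = -1740408 + 1016*R (Y(R) = 1016*(-1713 + R) = -1740408 + 1016*R)
o = -6562 (o = 1076 + (29 - 10)*(-402) = 1076 + 19*(-402) = 1076 - 7638 = -6562)
Y(-1500) + o = (-1740408 + 1016*(-1500)) - 6562 = (-1740408 - 1524000) - 6562 = -3264408 - 6562 = -3270970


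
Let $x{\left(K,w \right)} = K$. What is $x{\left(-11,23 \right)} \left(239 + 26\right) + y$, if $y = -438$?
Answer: $-3353$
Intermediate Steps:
$x{\left(-11,23 \right)} \left(239 + 26\right) + y = - 11 \left(239 + 26\right) - 438 = \left(-11\right) 265 - 438 = -2915 - 438 = -3353$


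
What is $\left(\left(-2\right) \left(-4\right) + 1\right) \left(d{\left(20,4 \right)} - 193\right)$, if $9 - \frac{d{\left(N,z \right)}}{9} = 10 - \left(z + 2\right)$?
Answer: $-1332$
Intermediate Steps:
$d{\left(N,z \right)} = 9 + 9 z$ ($d{\left(N,z \right)} = 81 - 9 \left(10 - \left(z + 2\right)\right) = 81 - 9 \left(10 - \left(2 + z\right)\right) = 81 - 9 \left(8 - z\right) = 81 + \left(-72 + 9 z\right) = 9 + 9 z$)
$\left(\left(-2\right) \left(-4\right) + 1\right) \left(d{\left(20,4 \right)} - 193\right) = \left(\left(-2\right) \left(-4\right) + 1\right) \left(\left(9 + 9 \cdot 4\right) - 193\right) = \left(8 + 1\right) \left(\left(9 + 36\right) - 193\right) = 9 \left(45 - 193\right) = 9 \left(-148\right) = -1332$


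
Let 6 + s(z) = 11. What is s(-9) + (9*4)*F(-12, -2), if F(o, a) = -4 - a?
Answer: -67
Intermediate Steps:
s(z) = 5 (s(z) = -6 + 11 = 5)
s(-9) + (9*4)*F(-12, -2) = 5 + (9*4)*(-4 - 1*(-2)) = 5 + 36*(-4 + 2) = 5 + 36*(-2) = 5 - 72 = -67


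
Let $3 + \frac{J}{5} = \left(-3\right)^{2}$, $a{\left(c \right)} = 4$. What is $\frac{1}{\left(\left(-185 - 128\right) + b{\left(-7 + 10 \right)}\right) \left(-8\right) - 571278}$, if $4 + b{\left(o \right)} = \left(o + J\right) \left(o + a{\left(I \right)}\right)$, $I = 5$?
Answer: $- \frac{1}{570590} \approx -1.7526 \cdot 10^{-6}$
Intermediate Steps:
$J = 30$ ($J = -15 + 5 \left(-3\right)^{2} = -15 + 5 \cdot 9 = -15 + 45 = 30$)
$b{\left(o \right)} = -4 + \left(4 + o\right) \left(30 + o\right)$ ($b{\left(o \right)} = -4 + \left(o + 30\right) \left(o + 4\right) = -4 + \left(30 + o\right) \left(4 + o\right) = -4 + \left(4 + o\right) \left(30 + o\right)$)
$\frac{1}{\left(\left(-185 - 128\right) + b{\left(-7 + 10 \right)}\right) \left(-8\right) - 571278} = \frac{1}{\left(\left(-185 - 128\right) + \left(116 + \left(-7 + 10\right)^{2} + 34 \left(-7 + 10\right)\right)\right) \left(-8\right) - 571278} = \frac{1}{\left(-313 + \left(116 + 3^{2} + 34 \cdot 3\right)\right) \left(-8\right) - 571278} = \frac{1}{\left(-313 + \left(116 + 9 + 102\right)\right) \left(-8\right) - 571278} = \frac{1}{\left(-313 + 227\right) \left(-8\right) - 571278} = \frac{1}{\left(-86\right) \left(-8\right) - 571278} = \frac{1}{688 - 571278} = \frac{1}{-570590} = - \frac{1}{570590}$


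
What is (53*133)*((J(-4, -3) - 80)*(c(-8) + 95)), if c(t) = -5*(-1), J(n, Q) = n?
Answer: -59211600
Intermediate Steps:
c(t) = 5
(53*133)*((J(-4, -3) - 80)*(c(-8) + 95)) = (53*133)*((-4 - 80)*(5 + 95)) = 7049*(-84*100) = 7049*(-8400) = -59211600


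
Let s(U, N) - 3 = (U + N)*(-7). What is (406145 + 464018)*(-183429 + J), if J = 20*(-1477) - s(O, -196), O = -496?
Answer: -189535424008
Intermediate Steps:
s(U, N) = 3 - 7*N - 7*U (s(U, N) = 3 + (U + N)*(-7) = 3 + (N + U)*(-7) = 3 + (-7*N - 7*U) = 3 - 7*N - 7*U)
J = -34387 (J = 20*(-1477) - (3 - 7*(-196) - 7*(-496)) = -29540 - (3 + 1372 + 3472) = -29540 - 1*4847 = -29540 - 4847 = -34387)
(406145 + 464018)*(-183429 + J) = (406145 + 464018)*(-183429 - 34387) = 870163*(-217816) = -189535424008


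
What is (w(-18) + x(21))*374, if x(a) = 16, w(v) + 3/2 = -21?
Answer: -2431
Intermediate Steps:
w(v) = -45/2 (w(v) = -3/2 - 21 = -45/2)
(w(-18) + x(21))*374 = (-45/2 + 16)*374 = -13/2*374 = -2431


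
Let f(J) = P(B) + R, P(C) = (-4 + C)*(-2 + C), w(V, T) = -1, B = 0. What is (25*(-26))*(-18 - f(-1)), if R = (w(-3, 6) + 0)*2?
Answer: 15600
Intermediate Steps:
R = -2 (R = (-1 + 0)*2 = -1*2 = -2)
f(J) = 6 (f(J) = (8 + 0**2 - 6*0) - 2 = (8 + 0 + 0) - 2 = 8 - 2 = 6)
(25*(-26))*(-18 - f(-1)) = (25*(-26))*(-18 - 1*6) = -650*(-18 - 6) = -650*(-24) = 15600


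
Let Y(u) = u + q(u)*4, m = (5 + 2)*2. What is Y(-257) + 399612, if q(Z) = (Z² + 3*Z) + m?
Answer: 660523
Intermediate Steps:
m = 14 (m = 7*2 = 14)
q(Z) = 14 + Z² + 3*Z (q(Z) = (Z² + 3*Z) + 14 = 14 + Z² + 3*Z)
Y(u) = 56 + 4*u² + 13*u (Y(u) = u + (14 + u² + 3*u)*4 = u + (56 + 4*u² + 12*u) = 56 + 4*u² + 13*u)
Y(-257) + 399612 = (56 + 4*(-257)² + 13*(-257)) + 399612 = (56 + 4*66049 - 3341) + 399612 = (56 + 264196 - 3341) + 399612 = 260911 + 399612 = 660523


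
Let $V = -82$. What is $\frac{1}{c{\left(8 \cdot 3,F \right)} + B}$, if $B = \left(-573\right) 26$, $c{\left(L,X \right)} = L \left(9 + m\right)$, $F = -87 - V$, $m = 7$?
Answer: $- \frac{1}{14514} \approx -6.8899 \cdot 10^{-5}$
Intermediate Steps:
$F = -5$ ($F = -87 - -82 = -87 + 82 = -5$)
$c{\left(L,X \right)} = 16 L$ ($c{\left(L,X \right)} = L \left(9 + 7\right) = L 16 = 16 L$)
$B = -14898$
$\frac{1}{c{\left(8 \cdot 3,F \right)} + B} = \frac{1}{16 \cdot 8 \cdot 3 - 14898} = \frac{1}{16 \cdot 24 - 14898} = \frac{1}{384 - 14898} = \frac{1}{-14514} = - \frac{1}{14514}$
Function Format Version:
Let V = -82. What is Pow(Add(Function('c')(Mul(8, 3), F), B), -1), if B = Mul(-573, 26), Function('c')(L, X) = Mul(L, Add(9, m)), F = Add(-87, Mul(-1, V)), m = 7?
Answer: Rational(-1, 14514) ≈ -6.8899e-5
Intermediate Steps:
F = -5 (F = Add(-87, Mul(-1, -82)) = Add(-87, 82) = -5)
Function('c')(L, X) = Mul(16, L) (Function('c')(L, X) = Mul(L, Add(9, 7)) = Mul(L, 16) = Mul(16, L))
B = -14898
Pow(Add(Function('c')(Mul(8, 3), F), B), -1) = Pow(Add(Mul(16, Mul(8, 3)), -14898), -1) = Pow(Add(Mul(16, 24), -14898), -1) = Pow(Add(384, -14898), -1) = Pow(-14514, -1) = Rational(-1, 14514)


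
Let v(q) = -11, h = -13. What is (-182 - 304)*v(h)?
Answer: 5346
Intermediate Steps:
(-182 - 304)*v(h) = (-182 - 304)*(-11) = -486*(-11) = 5346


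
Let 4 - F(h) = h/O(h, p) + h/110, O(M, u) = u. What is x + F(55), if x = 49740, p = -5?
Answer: 99509/2 ≈ 49755.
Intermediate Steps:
F(h) = 4 + 21*h/110 (F(h) = 4 - (h/(-5) + h/110) = 4 - (h*(-⅕) + h*(1/110)) = 4 - (-h/5 + h/110) = 4 - (-21)*h/110 = 4 + 21*h/110)
x + F(55) = 49740 + (4 + (21/110)*55) = 49740 + (4 + 21/2) = 49740 + 29/2 = 99509/2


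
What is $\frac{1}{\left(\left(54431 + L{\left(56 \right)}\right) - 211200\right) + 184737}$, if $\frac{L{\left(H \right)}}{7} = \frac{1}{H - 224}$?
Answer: $\frac{24}{671231} \approx 3.5755 \cdot 10^{-5}$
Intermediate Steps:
$L{\left(H \right)} = \frac{7}{-224 + H}$ ($L{\left(H \right)} = \frac{7}{H - 224} = \frac{7}{-224 + H}$)
$\frac{1}{\left(\left(54431 + L{\left(56 \right)}\right) - 211200\right) + 184737} = \frac{1}{\left(\left(54431 + \frac{7}{-224 + 56}\right) - 211200\right) + 184737} = \frac{1}{\left(\left(54431 + \frac{7}{-168}\right) - 211200\right) + 184737} = \frac{1}{\left(\left(54431 + 7 \left(- \frac{1}{168}\right)\right) - 211200\right) + 184737} = \frac{1}{\left(\left(54431 - \frac{1}{24}\right) - 211200\right) + 184737} = \frac{1}{\left(\frac{1306343}{24} - 211200\right) + 184737} = \frac{1}{- \frac{3762457}{24} + 184737} = \frac{1}{\frac{671231}{24}} = \frac{24}{671231}$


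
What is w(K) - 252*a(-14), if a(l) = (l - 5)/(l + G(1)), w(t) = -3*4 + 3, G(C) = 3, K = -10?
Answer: -4887/11 ≈ -444.27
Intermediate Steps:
w(t) = -9 (w(t) = -12 + 3 = -9)
a(l) = (-5 + l)/(3 + l) (a(l) = (l - 5)/(l + 3) = (-5 + l)/(3 + l))
w(K) - 252*a(-14) = -9 - 252*(-5 - 14)/(3 - 14) = -9 - 252*(-19)/(-11) = -9 - (-252)*(-19)/11 = -9 - 252*19/11 = -9 - 4788/11 = -4887/11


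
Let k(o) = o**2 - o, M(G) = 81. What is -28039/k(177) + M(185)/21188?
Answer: -13444705/15001104 ≈ -0.89625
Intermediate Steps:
-28039/k(177) + M(185)/21188 = -28039*1/(177*(-1 + 177)) + 81/21188 = -28039/(177*176) + 81*(1/21188) = -28039/31152 + 81/21188 = -28039*1/31152 + 81/21188 = -2549/2832 + 81/21188 = -13444705/15001104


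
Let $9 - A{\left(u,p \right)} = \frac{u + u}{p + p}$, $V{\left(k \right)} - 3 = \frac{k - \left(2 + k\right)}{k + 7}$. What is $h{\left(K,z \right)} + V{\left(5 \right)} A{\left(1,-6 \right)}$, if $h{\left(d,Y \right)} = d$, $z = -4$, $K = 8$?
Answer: $\frac{1223}{36} \approx 33.972$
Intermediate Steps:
$V{\left(k \right)} = 3 - \frac{2}{7 + k}$ ($V{\left(k \right)} = 3 + \frac{k - \left(2 + k\right)}{k + 7} = 3 - \frac{2}{7 + k}$)
$A{\left(u,p \right)} = 9 - \frac{u}{p}$ ($A{\left(u,p \right)} = 9 - \frac{u + u}{p + p} = 9 - \frac{2 u}{2 p} = 9 - 2 u \frac{1}{2 p} = 9 - \frac{u}{p}$)
$h{\left(K,z \right)} + V{\left(5 \right)} A{\left(1,-6 \right)} = 8 + \frac{19 + 3 \cdot 5}{7 + 5} \left(9 - 1 \frac{1}{-6}\right) = 8 + \frac{19 + 15}{12} \left(9 - 1 \left(- \frac{1}{6}\right)\right) = 8 + \frac{1}{12} \cdot 34 \left(9 + \frac{1}{6}\right) = 8 + \frac{17}{6} \cdot \frac{55}{6} = 8 + \frac{935}{36} = \frac{1223}{36}$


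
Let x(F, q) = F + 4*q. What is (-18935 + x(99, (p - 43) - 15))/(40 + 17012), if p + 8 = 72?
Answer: -4703/4263 ≈ -1.1032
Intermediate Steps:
p = 64 (p = -8 + 72 = 64)
(-18935 + x(99, (p - 43) - 15))/(40 + 17012) = (-18935 + (99 + 4*((64 - 43) - 15)))/(40 + 17012) = (-18935 + (99 + 4*(21 - 15)))/17052 = (-18935 + (99 + 4*6))*(1/17052) = (-18935 + (99 + 24))*(1/17052) = (-18935 + 123)*(1/17052) = -18812*1/17052 = -4703/4263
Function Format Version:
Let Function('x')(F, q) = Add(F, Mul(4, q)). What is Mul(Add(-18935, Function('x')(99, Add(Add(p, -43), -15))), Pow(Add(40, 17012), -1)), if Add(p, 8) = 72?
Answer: Rational(-4703, 4263) ≈ -1.1032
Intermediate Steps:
p = 64 (p = Add(-8, 72) = 64)
Mul(Add(-18935, Function('x')(99, Add(Add(p, -43), -15))), Pow(Add(40, 17012), -1)) = Mul(Add(-18935, Add(99, Mul(4, Add(Add(64, -43), -15)))), Pow(Add(40, 17012), -1)) = Mul(Add(-18935, Add(99, Mul(4, Add(21, -15)))), Pow(17052, -1)) = Mul(Add(-18935, Add(99, Mul(4, 6))), Rational(1, 17052)) = Mul(Add(-18935, Add(99, 24)), Rational(1, 17052)) = Mul(Add(-18935, 123), Rational(1, 17052)) = Mul(-18812, Rational(1, 17052)) = Rational(-4703, 4263)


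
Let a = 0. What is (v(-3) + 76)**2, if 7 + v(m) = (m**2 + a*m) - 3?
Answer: 5625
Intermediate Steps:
v(m) = -10 + m**2 (v(m) = -7 + ((m**2 + 0*m) - 3) = -7 + ((m**2 + 0) - 3) = -7 + (m**2 - 3) = -7 + (-3 + m**2) = -10 + m**2)
(v(-3) + 76)**2 = ((-10 + (-3)**2) + 76)**2 = ((-10 + 9) + 76)**2 = (-1 + 76)**2 = 75**2 = 5625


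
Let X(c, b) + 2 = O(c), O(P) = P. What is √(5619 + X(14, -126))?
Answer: √5631 ≈ 75.040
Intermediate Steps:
X(c, b) = -2 + c
√(5619 + X(14, -126)) = √(5619 + (-2 + 14)) = √(5619 + 12) = √5631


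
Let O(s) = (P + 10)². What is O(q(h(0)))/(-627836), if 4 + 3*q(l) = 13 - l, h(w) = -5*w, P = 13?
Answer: -529/627836 ≈ -0.00084258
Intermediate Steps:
q(l) = 3 - l/3 (q(l) = -4/3 + (13 - l)/3 = -4/3 + (13/3 - l/3) = 3 - l/3)
O(s) = 529 (O(s) = (13 + 10)² = 23² = 529)
O(q(h(0)))/(-627836) = 529/(-627836) = 529*(-1/627836) = -529/627836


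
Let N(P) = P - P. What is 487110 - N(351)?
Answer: 487110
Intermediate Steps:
N(P) = 0
487110 - N(351) = 487110 - 1*0 = 487110 + 0 = 487110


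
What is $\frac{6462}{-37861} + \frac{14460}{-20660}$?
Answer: $- \frac{34048749}{39110413} \approx -0.87058$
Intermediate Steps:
$\frac{6462}{-37861} + \frac{14460}{-20660} = 6462 \left(- \frac{1}{37861}\right) + 14460 \left(- \frac{1}{20660}\right) = - \frac{6462}{37861} - \frac{723}{1033} = - \frac{34048749}{39110413}$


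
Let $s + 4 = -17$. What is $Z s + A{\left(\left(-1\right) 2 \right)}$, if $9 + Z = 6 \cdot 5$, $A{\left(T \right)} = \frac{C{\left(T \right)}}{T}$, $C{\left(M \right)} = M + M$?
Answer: $-439$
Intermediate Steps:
$s = -21$ ($s = -4 - 17 = -21$)
$C{\left(M \right)} = 2 M$
$A{\left(T \right)} = 2$ ($A{\left(T \right)} = \frac{2 T}{T} = 2$)
$Z = 21$ ($Z = -9 + 6 \cdot 5 = -9 + 30 = 21$)
$Z s + A{\left(\left(-1\right) 2 \right)} = 21 \left(-21\right) + 2 = -441 + 2 = -439$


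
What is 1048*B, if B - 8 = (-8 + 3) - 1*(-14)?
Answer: 17816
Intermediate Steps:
B = 17 (B = 8 + ((-8 + 3) - 1*(-14)) = 8 + (-5 + 14) = 8 + 9 = 17)
1048*B = 1048*17 = 17816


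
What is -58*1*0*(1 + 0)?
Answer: 0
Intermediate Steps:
-58*1*0*(1 + 0) = -0 = -58*0 = 0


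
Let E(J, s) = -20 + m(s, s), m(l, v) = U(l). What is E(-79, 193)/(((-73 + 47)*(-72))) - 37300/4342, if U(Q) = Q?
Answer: -2656709/312624 ≈ -8.4981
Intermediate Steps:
m(l, v) = l
E(J, s) = -20 + s
E(-79, 193)/(((-73 + 47)*(-72))) - 37300/4342 = (-20 + 193)/(((-73 + 47)*(-72))) - 37300/4342 = 173/((-26*(-72))) - 37300*1/4342 = 173/1872 - 18650/2171 = -2656709/312624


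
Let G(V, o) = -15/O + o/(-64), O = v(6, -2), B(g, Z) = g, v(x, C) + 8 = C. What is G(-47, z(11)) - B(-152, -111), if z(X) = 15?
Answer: 9809/64 ≈ 153.27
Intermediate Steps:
v(x, C) = -8 + C
O = -10 (O = -8 - 2 = -10)
G(V, o) = 3/2 - o/64 (G(V, o) = -15/(-10) + o/(-64) = -15*(-⅒) + o*(-1/64) = 3/2 - o/64)
G(-47, z(11)) - B(-152, -111) = (3/2 - 1/64*15) - 1*(-152) = (3/2 - 15/64) + 152 = 81/64 + 152 = 9809/64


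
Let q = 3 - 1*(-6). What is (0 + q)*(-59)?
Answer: -531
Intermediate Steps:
q = 9 (q = 3 + 6 = 9)
(0 + q)*(-59) = (0 + 9)*(-59) = 9*(-59) = -531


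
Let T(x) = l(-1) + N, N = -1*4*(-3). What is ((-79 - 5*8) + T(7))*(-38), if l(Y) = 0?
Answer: 4066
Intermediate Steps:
N = 12 (N = -4*(-3) = 12)
T(x) = 12 (T(x) = 0 + 12 = 12)
((-79 - 5*8) + T(7))*(-38) = ((-79 - 5*8) + 12)*(-38) = ((-79 - 40) + 12)*(-38) = (-119 + 12)*(-38) = -107*(-38) = 4066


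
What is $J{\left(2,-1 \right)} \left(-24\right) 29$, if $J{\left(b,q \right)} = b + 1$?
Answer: $-2088$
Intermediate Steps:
$J{\left(b,q \right)} = 1 + b$
$J{\left(2,-1 \right)} \left(-24\right) 29 = \left(1 + 2\right) \left(-24\right) 29 = 3 \left(-24\right) 29 = \left(-72\right) 29 = -2088$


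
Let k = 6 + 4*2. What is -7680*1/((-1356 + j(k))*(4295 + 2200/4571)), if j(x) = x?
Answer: 3510528/2634969359 ≈ 0.0013323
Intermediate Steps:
k = 14 (k = 6 + 8 = 14)
-7680*1/((-1356 + j(k))*(4295 + 2200/4571)) = -7680*1/((-1356 + 14)*(4295 + 2200/4571)) = -7680*(-1/(1342*(4295 + 2200*(1/4571)))) = -7680*(-1/(1342*(4295 + 2200/4571))) = -7680/((-1342*19634645/4571)) = -7680/(-26349693590/4571) = -7680*(-4571/26349693590) = 3510528/2634969359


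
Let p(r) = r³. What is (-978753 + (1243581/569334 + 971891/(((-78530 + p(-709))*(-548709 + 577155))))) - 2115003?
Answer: -1488425904942746388435818/481106769832955673 ≈ -3.0938e+6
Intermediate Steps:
(-978753 + (1243581/569334 + 971891/(((-78530 + p(-709))*(-548709 + 577155))))) - 2115003 = (-978753 + (1243581/569334 + 971891/(((-78530 + (-709)³)*(-548709 + 577155))))) - 2115003 = (-978753 + (1243581*(1/569334) + 971891/(((-78530 - 356400829)*28446)))) - 2115003 = (-978753 + (414527/189778 + 971891/((-356479359*28446)))) - 2115003 = (-978753 + (414527/189778 + 971891/(-10140411846114))) - 2115003 = (-978753 + (414527/189778 + 971891*(-1/10140411846114))) - 2115003 = (-978753 + (414527/189778 - 971891/10140411846114)) - 2115003 = (-978753 + 1050868579222641970/481106769832955673) - 2115003 = -470883643425735641173799/481106769832955673 - 2115003 = -1488425904942746388435818/481106769832955673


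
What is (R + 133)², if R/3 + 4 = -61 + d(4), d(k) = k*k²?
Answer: 16900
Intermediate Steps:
d(k) = k³
R = -3 (R = -12 + 3*(-61 + 4³) = -12 + 3*(-61 + 64) = -12 + 3*3 = -12 + 9 = -3)
(R + 133)² = (-3 + 133)² = 130² = 16900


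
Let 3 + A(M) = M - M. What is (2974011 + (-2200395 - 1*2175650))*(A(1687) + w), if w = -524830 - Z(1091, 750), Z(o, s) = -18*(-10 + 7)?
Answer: 735909420158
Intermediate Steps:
A(M) = -3 (A(M) = -3 + (M - M) = -3 + 0 = -3)
Z(o, s) = 54 (Z(o, s) = -18*(-3) = 54)
w = -524884 (w = -524830 - 1*54 = -524830 - 54 = -524884)
(2974011 + (-2200395 - 1*2175650))*(A(1687) + w) = (2974011 + (-2200395 - 1*2175650))*(-3 - 524884) = (2974011 + (-2200395 - 2175650))*(-524887) = (2974011 - 4376045)*(-524887) = -1402034*(-524887) = 735909420158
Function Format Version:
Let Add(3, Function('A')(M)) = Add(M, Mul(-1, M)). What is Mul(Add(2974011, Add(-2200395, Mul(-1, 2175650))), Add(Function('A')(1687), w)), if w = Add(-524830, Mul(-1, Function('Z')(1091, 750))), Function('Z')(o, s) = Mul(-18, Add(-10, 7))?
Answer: 735909420158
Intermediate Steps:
Function('A')(M) = -3 (Function('A')(M) = Add(-3, Add(M, Mul(-1, M))) = Add(-3, 0) = -3)
Function('Z')(o, s) = 54 (Function('Z')(o, s) = Mul(-18, -3) = 54)
w = -524884 (w = Add(-524830, Mul(-1, 54)) = Add(-524830, -54) = -524884)
Mul(Add(2974011, Add(-2200395, Mul(-1, 2175650))), Add(Function('A')(1687), w)) = Mul(Add(2974011, Add(-2200395, Mul(-1, 2175650))), Add(-3, -524884)) = Mul(Add(2974011, Add(-2200395, -2175650)), -524887) = Mul(Add(2974011, -4376045), -524887) = Mul(-1402034, -524887) = 735909420158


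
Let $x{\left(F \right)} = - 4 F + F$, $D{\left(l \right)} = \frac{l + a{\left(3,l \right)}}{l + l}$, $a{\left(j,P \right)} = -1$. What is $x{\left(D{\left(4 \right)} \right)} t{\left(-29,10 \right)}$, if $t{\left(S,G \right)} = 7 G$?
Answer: $- \frac{315}{4} \approx -78.75$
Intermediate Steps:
$D{\left(l \right)} = \frac{-1 + l}{2 l}$ ($D{\left(l \right)} = \frac{l - 1}{l + l} = \frac{-1 + l}{2 l}$)
$x{\left(F \right)} = - 3 F$
$x{\left(D{\left(4 \right)} \right)} t{\left(-29,10 \right)} = - 3 \frac{-1 + 4}{2 \cdot 4} \cdot 7 \cdot 10 = - 3 \cdot \frac{1}{2} \cdot \frac{1}{4} \cdot 3 \cdot 70 = \left(-3\right) \frac{3}{8} \cdot 70 = \left(- \frac{9}{8}\right) 70 = - \frac{315}{4}$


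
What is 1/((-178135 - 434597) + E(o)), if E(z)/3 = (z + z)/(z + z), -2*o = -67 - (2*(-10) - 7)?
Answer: -1/612729 ≈ -1.6320e-6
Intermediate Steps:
o = 20 (o = -(-67 - (2*(-10) - 7))/2 = -(-67 - (-20 - 7))/2 = -(-67 - 1*(-27))/2 = -(-67 + 27)/2 = -½*(-40) = 20)
E(z) = 3 (E(z) = 3*((z + z)/(z + z)) = 3*((2*z)/((2*z))) = 3*((2*z)*(1/(2*z))) = 3*1 = 3)
1/((-178135 - 434597) + E(o)) = 1/((-178135 - 434597) + 3) = 1/(-612732 + 3) = 1/(-612729) = -1/612729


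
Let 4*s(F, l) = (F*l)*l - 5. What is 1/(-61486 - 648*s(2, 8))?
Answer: -1/81412 ≈ -1.2283e-5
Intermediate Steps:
s(F, l) = -5/4 + F*l²/4 (s(F, l) = ((F*l)*l - 5)/4 = (F*l² - 5)/4 = (-5 + F*l²)/4 = -5/4 + F*l²/4)
1/(-61486 - 648*s(2, 8)) = 1/(-61486 - 648*(-5/4 + (¼)*2*8²)) = 1/(-61486 - 648*(-5/4 + (¼)*2*64)) = 1/(-61486 - 648*(-5/4 + 32)) = 1/(-61486 - 648*123/4) = 1/(-61486 - 19926) = 1/(-81412) = -1/81412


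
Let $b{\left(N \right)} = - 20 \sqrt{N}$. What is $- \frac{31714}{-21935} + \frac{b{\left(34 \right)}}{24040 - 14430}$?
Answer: $\frac{31714}{21935} - \frac{2 \sqrt{34}}{961} \approx 1.4337$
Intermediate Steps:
$- \frac{31714}{-21935} + \frac{b{\left(34 \right)}}{24040 - 14430} = - \frac{31714}{-21935} + \frac{\left(-20\right) \sqrt{34}}{24040 - 14430} = \left(-31714\right) \left(- \frac{1}{21935}\right) + \frac{\left(-20\right) \sqrt{34}}{9610} = \frac{31714}{21935} + - 20 \sqrt{34} \cdot \frac{1}{9610} = \frac{31714}{21935} - \frac{2 \sqrt{34}}{961}$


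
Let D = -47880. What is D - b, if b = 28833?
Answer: -76713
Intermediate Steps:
D - b = -47880 - 1*28833 = -47880 - 28833 = -76713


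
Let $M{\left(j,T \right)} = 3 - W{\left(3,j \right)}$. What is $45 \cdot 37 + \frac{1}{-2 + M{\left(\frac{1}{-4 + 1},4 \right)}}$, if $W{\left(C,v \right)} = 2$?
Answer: $1664$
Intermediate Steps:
$M{\left(j,T \right)} = 1$ ($M{\left(j,T \right)} = 3 - 2 = 1$)
$45 \cdot 37 + \frac{1}{-2 + M{\left(\frac{1}{-4 + 1},4 \right)}} = 45 \cdot 37 + \frac{1}{-2 + 1} = 1665 + \frac{1}{-1} = 1665 - 1 = 1664$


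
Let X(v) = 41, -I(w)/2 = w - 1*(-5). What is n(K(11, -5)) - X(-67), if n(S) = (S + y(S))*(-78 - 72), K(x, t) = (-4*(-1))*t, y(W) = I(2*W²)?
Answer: 244459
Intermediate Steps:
I(w) = -10 - 2*w (I(w) = -2*(w - 1*(-5)) = -2*(w + 5) = -2*(5 + w) = -10 - 2*w)
y(W) = -10 - 4*W²
K(x, t) = 4*t
n(S) = 1500 - 150*S + 600*S² (n(S) = (S + (-10 - 4*S²))*(-78 - 72) = (-10 + S - 4*S²)*(-150) = 1500 - 150*S + 600*S²)
n(K(11, -5)) - X(-67) = (1500 - 600*(-5) + 600*(4*(-5))²) - 1*41 = (1500 - 150*(-20) + 600*(-20)²) - 41 = (1500 + 3000 + 600*400) - 41 = (1500 + 3000 + 240000) - 41 = 244500 - 41 = 244459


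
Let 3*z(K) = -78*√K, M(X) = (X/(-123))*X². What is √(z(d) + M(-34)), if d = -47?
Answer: √(4834392 - 393354*I*√47)/123 ≈ 18.513 - 4.8142*I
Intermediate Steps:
M(X) = -X³/123 (M(X) = (X*(-1/123))*X² = (-X/123)*X² = -X³/123)
z(K) = -26*√K (z(K) = (-78*√K)/3 = -26*√K)
√(z(d) + M(-34)) = √(-26*I*√47 - 1/123*(-34)³) = √(-26*I*√47 - 1/123*(-39304)) = √(-26*I*√47 + 39304/123) = √(39304/123 - 26*I*√47)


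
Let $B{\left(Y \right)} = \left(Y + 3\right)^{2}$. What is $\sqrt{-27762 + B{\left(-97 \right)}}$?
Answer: $i \sqrt{18926} \approx 137.57 i$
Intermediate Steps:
$B{\left(Y \right)} = \left(3 + Y\right)^{2}$
$\sqrt{-27762 + B{\left(-97 \right)}} = \sqrt{-27762 + \left(3 - 97\right)^{2}} = \sqrt{-27762 + \left(-94\right)^{2}} = \sqrt{-27762 + 8836} = \sqrt{-18926} = i \sqrt{18926}$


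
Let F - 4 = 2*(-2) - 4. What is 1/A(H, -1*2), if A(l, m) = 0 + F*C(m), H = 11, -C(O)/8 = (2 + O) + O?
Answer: -1/64 ≈ -0.015625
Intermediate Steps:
C(O) = -16 - 16*O (C(O) = -8*((2 + O) + O) = -8*(2 + 2*O) = -16 - 16*O)
F = -4 (F = 4 + (2*(-2) - 4) = 4 + (-4 - 4) = 4 - 8 = -4)
A(l, m) = 64 + 64*m (A(l, m) = 0 - 4*(-16 - 16*m) = 0 + (64 + 64*m) = 64 + 64*m)
1/A(H, -1*2) = 1/(64 + 64*(-1*2)) = 1/(64 + 64*(-2)) = 1/(64 - 128) = 1/(-64) = -1/64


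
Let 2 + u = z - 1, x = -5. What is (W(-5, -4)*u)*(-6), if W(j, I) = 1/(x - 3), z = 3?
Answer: 0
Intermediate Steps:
u = 0 (u = -2 + (3 - 1) = -2 + 2 = 0)
W(j, I) = -⅛ (W(j, I) = 1/(-5 - 3) = 1/(-8) = -⅛)
(W(-5, -4)*u)*(-6) = -⅛*0*(-6) = 0*(-6) = 0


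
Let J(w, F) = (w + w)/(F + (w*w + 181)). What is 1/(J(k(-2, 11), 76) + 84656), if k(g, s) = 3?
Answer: 133/11259251 ≈ 1.1813e-5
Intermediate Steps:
J(w, F) = 2*w/(181 + F + w²) (J(w, F) = (2*w)/(F + (w² + 181)) = (2*w)/(F + (181 + w²)) = (2*w)/(181 + F + w²) = 2*w/(181 + F + w²))
1/(J(k(-2, 11), 76) + 84656) = 1/(2*3/(181 + 76 + 3²) + 84656) = 1/(2*3/(181 + 76 + 9) + 84656) = 1/(2*3/266 + 84656) = 1/(2*3*(1/266) + 84656) = 1/(3/133 + 84656) = 1/(11259251/133) = 133/11259251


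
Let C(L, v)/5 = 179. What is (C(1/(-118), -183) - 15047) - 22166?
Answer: -36318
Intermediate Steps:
C(L, v) = 895 (C(L, v) = 5*179 = 895)
(C(1/(-118), -183) - 15047) - 22166 = (895 - 15047) - 22166 = -14152 - 22166 = -36318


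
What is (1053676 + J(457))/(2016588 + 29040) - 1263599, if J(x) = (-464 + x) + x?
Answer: -1292426220523/1022814 ≈ -1.2636e+6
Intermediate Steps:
J(x) = -464 + 2*x
(1053676 + J(457))/(2016588 + 29040) - 1263599 = (1053676 + (-464 + 2*457))/(2016588 + 29040) - 1263599 = (1053676 + (-464 + 914))/2045628 - 1263599 = (1053676 + 450)*(1/2045628) - 1263599 = 1054126*(1/2045628) - 1263599 = 527063/1022814 - 1263599 = -1292426220523/1022814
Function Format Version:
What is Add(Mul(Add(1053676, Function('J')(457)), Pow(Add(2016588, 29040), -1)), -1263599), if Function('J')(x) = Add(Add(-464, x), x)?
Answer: Rational(-1292426220523, 1022814) ≈ -1.2636e+6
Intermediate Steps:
Function('J')(x) = Add(-464, Mul(2, x))
Add(Mul(Add(1053676, Function('J')(457)), Pow(Add(2016588, 29040), -1)), -1263599) = Add(Mul(Add(1053676, Add(-464, Mul(2, 457))), Pow(Add(2016588, 29040), -1)), -1263599) = Add(Mul(Add(1053676, Add(-464, 914)), Pow(2045628, -1)), -1263599) = Add(Mul(Add(1053676, 450), Rational(1, 2045628)), -1263599) = Add(Mul(1054126, Rational(1, 2045628)), -1263599) = Add(Rational(527063, 1022814), -1263599) = Rational(-1292426220523, 1022814)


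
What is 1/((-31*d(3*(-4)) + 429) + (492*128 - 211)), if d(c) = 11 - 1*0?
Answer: 1/62853 ≈ 1.5910e-5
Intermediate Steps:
d(c) = 11 (d(c) = 11 + 0 = 11)
1/((-31*d(3*(-4)) + 429) + (492*128 - 211)) = 1/((-31*11 + 429) + (492*128 - 211)) = 1/((-341 + 429) + (62976 - 211)) = 1/(88 + 62765) = 1/62853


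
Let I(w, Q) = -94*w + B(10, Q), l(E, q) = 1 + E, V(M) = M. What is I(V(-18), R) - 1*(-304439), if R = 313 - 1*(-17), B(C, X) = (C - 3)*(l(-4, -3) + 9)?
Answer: 306173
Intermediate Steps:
B(C, X) = -18 + 6*C (B(C, X) = (C - 3)*((1 - 4) + 9) = (-3 + C)*(-3 + 9) = (-3 + C)*6 = -18 + 6*C)
R = 330 (R = 313 + 17 = 330)
I(w, Q) = 42 - 94*w (I(w, Q) = -94*w + (-18 + 6*10) = -94*w + (-18 + 60) = -94*w + 42 = 42 - 94*w)
I(V(-18), R) - 1*(-304439) = (42 - 94*(-18)) - 1*(-304439) = (42 + 1692) + 304439 = 1734 + 304439 = 306173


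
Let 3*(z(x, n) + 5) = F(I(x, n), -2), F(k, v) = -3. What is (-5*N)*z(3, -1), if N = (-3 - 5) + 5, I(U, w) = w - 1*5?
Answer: -90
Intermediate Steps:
I(U, w) = -5 + w (I(U, w) = w - 5 = -5 + w)
N = -3 (N = -8 + 5 = -3)
z(x, n) = -6 (z(x, n) = -5 + (1/3)*(-3) = -5 - 1 = -6)
(-5*N)*z(3, -1) = -5*(-3)*(-6) = 15*(-6) = -90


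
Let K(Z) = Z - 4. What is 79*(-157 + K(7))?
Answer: -12166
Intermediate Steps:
K(Z) = -4 + Z
79*(-157 + K(7)) = 79*(-157 + (-4 + 7)) = 79*(-157 + 3) = 79*(-154) = -12166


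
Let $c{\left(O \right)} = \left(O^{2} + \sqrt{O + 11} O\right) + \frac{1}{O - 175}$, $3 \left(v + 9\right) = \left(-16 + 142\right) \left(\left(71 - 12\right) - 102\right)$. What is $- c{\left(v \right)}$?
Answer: $- \frac{6555507749}{1990} + 3630 i \sqrt{451} \approx -3.2942 \cdot 10^{6} + 77090.0 i$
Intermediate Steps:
$v = -1815$ ($v = -9 + \frac{\left(-16 + 142\right) \left(\left(71 - 12\right) - 102\right)}{3} = -9 + \frac{126 \left(\left(71 - 12\right) - 102\right)}{3} = -9 + \frac{126 \left(59 - 102\right)}{3} = -9 + \frac{126 \left(-43\right)}{3} = -9 + \frac{1}{3} \left(-5418\right) = -9 - 1806 = -1815$)
$c{\left(O \right)} = O^{2} + \frac{1}{-175 + O} + O \sqrt{11 + O}$ ($c{\left(O \right)} = \left(O^{2} + \sqrt{11 + O} O\right) + \frac{1}{-175 + O} = \left(O^{2} + O \sqrt{11 + O}\right) + \frac{1}{-175 + O} = O^{2} + \frac{1}{-175 + O} + O \sqrt{11 + O}$)
$- c{\left(v \right)} = - \frac{1 + \left(-1815\right)^{3} - 175 \left(-1815\right)^{2} + \left(-1815\right)^{2} \sqrt{11 - 1815} - - 317625 \sqrt{11 - 1815}}{-175 - 1815} = - \frac{1 - 5979018375 - 576489375 + 3294225 \sqrt{-1804} - - 317625 \sqrt{-1804}}{-1990} = - \frac{\left(-1\right) \left(1 - 5979018375 - 576489375 + 3294225 \cdot 2 i \sqrt{451} - - 317625 \cdot 2 i \sqrt{451}\right)}{1990} = - \frac{\left(-1\right) \left(1 - 5979018375 - 576489375 + 6588450 i \sqrt{451} + 635250 i \sqrt{451}\right)}{1990} = - \frac{\left(-1\right) \left(-6555507749 + 7223700 i \sqrt{451}\right)}{1990} = - (\frac{6555507749}{1990} - 3630 i \sqrt{451}) = - \frac{6555507749}{1990} + 3630 i \sqrt{451}$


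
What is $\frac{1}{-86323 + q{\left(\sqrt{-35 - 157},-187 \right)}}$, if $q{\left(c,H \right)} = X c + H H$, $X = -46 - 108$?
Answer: $\frac{i}{2 \left(- 25677 i + 616 \sqrt{3}\right)} \approx -1.9439 \cdot 10^{-5} + 8.0774 \cdot 10^{-7} i$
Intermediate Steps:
$X = -154$ ($X = -46 - 108 = -154$)
$q{\left(c,H \right)} = H^{2} - 154 c$ ($q{\left(c,H \right)} = - 154 c + H H = - 154 c + H^{2} = H^{2} - 154 c$)
$\frac{1}{-86323 + q{\left(\sqrt{-35 - 157},-187 \right)}} = \frac{1}{-86323 + \left(\left(-187\right)^{2} - 154 \sqrt{-35 - 157}\right)} = \frac{1}{-86323 + \left(34969 - 154 \sqrt{-192}\right)} = \frac{1}{-86323 + \left(34969 - 154 \cdot 8 i \sqrt{3}\right)} = \frac{1}{-86323 + \left(34969 - 1232 i \sqrt{3}\right)} = \frac{1}{-51354 - 1232 i \sqrt{3}}$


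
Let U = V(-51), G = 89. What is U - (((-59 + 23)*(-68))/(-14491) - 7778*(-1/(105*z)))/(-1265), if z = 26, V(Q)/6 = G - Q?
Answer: 21018509472979/25021971975 ≈ 840.00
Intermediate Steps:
V(Q) = 534 - 6*Q (V(Q) = 6*(89 - Q) = 534 - 6*Q)
U = 840 (U = 534 - 6*(-51) = 534 + 306 = 840)
U - (((-59 + 23)*(-68))/(-14491) - 7778*(-1/(105*z)))/(-1265) = 840 - (((-59 + 23)*(-68))/(-14491) - 7778/(-5*26*21))/(-1265) = 840 - (-36*(-68)*(-1/14491) - 7778/((-130*21)))*(-1)/1265 = 840 - (2448*(-1/14491) - 7778/(-2730))*(-1)/1265 = 840 - (-2448/14491 - 7778*(-1/2730))*(-1)/1265 = 840 - (-2448/14491 + 3889/1365)*(-1)/1265 = 840 - 53013979*(-1)/(19780215*1265) = 840 - 1*(-53013979/25021971975) = 840 + 53013979/25021971975 = 21018509472979/25021971975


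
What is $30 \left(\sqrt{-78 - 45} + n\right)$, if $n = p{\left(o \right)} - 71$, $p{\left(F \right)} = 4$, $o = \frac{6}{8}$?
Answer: $-2010 + 30 i \sqrt{123} \approx -2010.0 + 332.72 i$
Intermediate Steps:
$o = \frac{3}{4}$ ($o = 6 \cdot \frac{1}{8} = \frac{3}{4} \approx 0.75$)
$n = -67$ ($n = 4 - 71 = -67$)
$30 \left(\sqrt{-78 - 45} + n\right) = 30 \left(\sqrt{-78 - 45} - 67\right) = 30 \left(\sqrt{-123} - 67\right) = 30 \left(i \sqrt{123} - 67\right) = 30 \left(-67 + i \sqrt{123}\right) = -2010 + 30 i \sqrt{123}$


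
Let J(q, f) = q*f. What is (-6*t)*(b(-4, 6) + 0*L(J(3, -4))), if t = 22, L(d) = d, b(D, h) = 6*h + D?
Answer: -4224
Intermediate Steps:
J(q, f) = f*q
b(D, h) = D + 6*h
(-6*t)*(b(-4, 6) + 0*L(J(3, -4))) = (-6*22)*((-4 + 6*6) + 0*(-4*3)) = -132*((-4 + 36) + 0*(-12)) = -132*(32 + 0) = -132*32 = -4224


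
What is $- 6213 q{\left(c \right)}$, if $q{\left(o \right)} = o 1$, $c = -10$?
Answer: $62130$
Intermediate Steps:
$q{\left(o \right)} = o$
$- 6213 q{\left(c \right)} = \left(-6213\right) \left(-10\right) = 62130$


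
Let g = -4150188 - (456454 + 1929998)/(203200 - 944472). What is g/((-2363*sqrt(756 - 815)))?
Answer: -769103943171*I*sqrt(59)/25836479606 ≈ -228.65*I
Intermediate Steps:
g = -769103943171/185318 (g = -4150188 - 2386452/(-741272) = -4150188 - 2386452*(-1)/741272 = -4150188 - 1*(-596613/185318) = -4150188 + 596613/185318 = -769103943171/185318 ≈ -4.1502e+6)
g/((-2363*sqrt(756 - 815))) = -769103943171*(-1/(2363*sqrt(756 - 815)))/185318 = -769103943171*I*sqrt(59)/139417/185318 = -769103943171*I*sqrt(59)/25836479606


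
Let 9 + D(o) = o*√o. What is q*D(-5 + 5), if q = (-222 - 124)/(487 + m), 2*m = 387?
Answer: 6228/1361 ≈ 4.5760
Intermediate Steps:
m = 387/2 (m = (½)*387 = 387/2 ≈ 193.50)
q = -692/1361 (q = (-222 - 124)/(487 + 387/2) = -346/1361/2 = -346*2/1361 = -692/1361 ≈ -0.50845)
D(o) = -9 + o^(3/2) (D(o) = -9 + o*√o = -9 + o^(3/2))
q*D(-5 + 5) = -692*(-9 + (-5 + 5)^(3/2))/1361 = -692*(-9 + 0^(3/2))/1361 = -692*(-9 + 0)/1361 = -692/1361*(-9) = 6228/1361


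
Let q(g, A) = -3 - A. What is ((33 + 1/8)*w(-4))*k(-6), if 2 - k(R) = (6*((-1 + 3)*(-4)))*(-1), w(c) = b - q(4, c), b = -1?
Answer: 6095/2 ≈ 3047.5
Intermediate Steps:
w(c) = 2 + c (w(c) = -1 - (-3 - c) = -1 + (3 + c) = 2 + c)
k(R) = -46 (k(R) = 2 - 6*((-1 + 3)*(-4))*(-1) = 2 - 6*(2*(-4))*(-1) = 2 - 6*(-8)*(-1) = 2 - (-48)*(-1) = 2 - 1*48 = 2 - 48 = -46)
((33 + 1/8)*w(-4))*k(-6) = ((33 + 1/8)*(2 - 4))*(-46) = ((33 + 1/8)*(-2))*(-46) = ((265/8)*(-2))*(-46) = -265/4*(-46) = 6095/2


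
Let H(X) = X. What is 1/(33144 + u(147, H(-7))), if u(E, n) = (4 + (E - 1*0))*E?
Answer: 1/55341 ≈ 1.8070e-5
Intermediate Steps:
u(E, n) = E*(4 + E) (u(E, n) = (4 + (E + 0))*E = (4 + E)*E = E*(4 + E))
1/(33144 + u(147, H(-7))) = 1/(33144 + 147*(4 + 147)) = 1/(33144 + 147*151) = 1/(33144 + 22197) = 1/55341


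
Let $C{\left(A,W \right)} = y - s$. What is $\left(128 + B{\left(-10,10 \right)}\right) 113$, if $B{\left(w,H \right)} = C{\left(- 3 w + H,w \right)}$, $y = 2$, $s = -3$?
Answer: $15029$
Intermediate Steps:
$C{\left(A,W \right)} = 5$ ($C{\left(A,W \right)} = 2 - -3 = 2 + 3 = 5$)
$B{\left(w,H \right)} = 5$
$\left(128 + B{\left(-10,10 \right)}\right) 113 = \left(128 + 5\right) 113 = 133 \cdot 113 = 15029$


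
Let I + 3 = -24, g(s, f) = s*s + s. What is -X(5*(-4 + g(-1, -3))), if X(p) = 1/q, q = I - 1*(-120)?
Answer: -1/93 ≈ -0.010753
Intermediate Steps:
g(s, f) = s + s² (g(s, f) = s² + s = s + s²)
I = -27 (I = -3 - 24 = -27)
q = 93 (q = -27 - 1*(-120) = -27 + 120 = 93)
X(p) = 1/93
-X(5*(-4 + g(-1, -3))) = -1*1/93 = -1/93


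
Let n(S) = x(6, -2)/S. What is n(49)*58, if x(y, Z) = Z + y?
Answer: 232/49 ≈ 4.7347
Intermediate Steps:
n(S) = 4/S (n(S) = (-2 + 6)/S = 4/S)
n(49)*58 = (4/49)*58 = 232/49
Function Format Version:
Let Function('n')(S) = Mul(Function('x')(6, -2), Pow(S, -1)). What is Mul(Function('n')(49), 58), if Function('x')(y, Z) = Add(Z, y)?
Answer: Rational(232, 49) ≈ 4.7347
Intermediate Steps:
Function('n')(S) = Mul(4, Pow(S, -1)) (Function('n')(S) = Mul(Add(-2, 6), Pow(S, -1)) = Mul(4, Pow(S, -1)))
Mul(Function('n')(49), 58) = Mul(Mul(4, Pow(49, -1)), 58) = Mul(Mul(4, Rational(1, 49)), 58) = Mul(Rational(4, 49), 58) = Rational(232, 49)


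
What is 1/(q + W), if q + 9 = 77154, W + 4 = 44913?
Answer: 1/122054 ≈ 8.1931e-6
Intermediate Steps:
W = 44909 (W = -4 + 44913 = 44909)
q = 77145 (q = -9 + 77154 = 77145)
1/(q + W) = 1/(77145 + 44909) = 1/122054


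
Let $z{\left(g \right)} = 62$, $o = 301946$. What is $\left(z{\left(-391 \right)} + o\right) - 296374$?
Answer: $5634$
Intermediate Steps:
$\left(z{\left(-391 \right)} + o\right) - 296374 = \left(62 + 301946\right) - 296374 = 302008 - 296374 = 5634$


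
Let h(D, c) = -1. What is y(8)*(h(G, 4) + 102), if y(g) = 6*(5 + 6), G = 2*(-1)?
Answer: 6666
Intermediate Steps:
G = -2
y(g) = 66 (y(g) = 6*11 = 66)
y(8)*(h(G, 4) + 102) = 66*(-1 + 102) = 66*101 = 6666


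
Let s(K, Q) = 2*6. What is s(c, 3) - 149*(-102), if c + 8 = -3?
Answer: 15210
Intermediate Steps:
c = -11 (c = -8 - 3 = -11)
s(K, Q) = 12
s(c, 3) - 149*(-102) = 12 - 149*(-102) = 12 + 15198 = 15210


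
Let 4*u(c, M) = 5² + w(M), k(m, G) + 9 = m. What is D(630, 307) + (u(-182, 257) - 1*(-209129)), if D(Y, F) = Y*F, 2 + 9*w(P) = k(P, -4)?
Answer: 4830625/12 ≈ 4.0255e+5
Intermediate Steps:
k(m, G) = -9 + m
w(P) = -11/9 + P/9 (w(P) = -2/9 + (-9 + P)/9 = -2/9 + (-1 + P/9) = -11/9 + P/9)
u(c, M) = 107/18 + M/36 (u(c, M) = (5² + (-11/9 + M/9))/4 = (25 + (-11/9 + M/9))/4 = (214/9 + M/9)/4 = 107/18 + M/36)
D(Y, F) = F*Y
D(630, 307) + (u(-182, 257) - 1*(-209129)) = 307*630 + ((107/18 + (1/36)*257) - 1*(-209129)) = 193410 + ((107/18 + 257/36) + 209129) = 193410 + (157/12 + 209129) = 193410 + 2509705/12 = 4830625/12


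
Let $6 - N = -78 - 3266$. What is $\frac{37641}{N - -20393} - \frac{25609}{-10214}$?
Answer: $\frac{992499661}{242511002} \approx 4.0926$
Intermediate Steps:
$N = 3350$ ($N = 6 - \left(-78 - 3266\right) = 6 - -3344 = 6 + 3344 = 3350$)
$\frac{37641}{N - -20393} - \frac{25609}{-10214} = \frac{37641}{3350 - -20393} - \frac{25609}{-10214} = \frac{37641}{3350 + 20393} - - \frac{25609}{10214} = \frac{37641}{23743} + \frac{25609}{10214} = \frac{992499661}{242511002}$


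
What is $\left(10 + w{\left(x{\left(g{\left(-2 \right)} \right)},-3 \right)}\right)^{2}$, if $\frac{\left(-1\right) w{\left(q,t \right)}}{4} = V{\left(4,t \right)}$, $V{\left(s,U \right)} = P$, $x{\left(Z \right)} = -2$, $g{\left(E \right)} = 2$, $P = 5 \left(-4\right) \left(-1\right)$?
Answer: $4900$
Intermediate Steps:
$P = 20$ ($P = \left(-20\right) \left(-1\right) = 20$)
$V{\left(s,U \right)} = 20$
$w{\left(q,t \right)} = -80$ ($w{\left(q,t \right)} = \left(-4\right) 20 = -80$)
$\left(10 + w{\left(x{\left(g{\left(-2 \right)} \right)},-3 \right)}\right)^{2} = \left(10 - 80\right)^{2} = \left(-70\right)^{2} = 4900$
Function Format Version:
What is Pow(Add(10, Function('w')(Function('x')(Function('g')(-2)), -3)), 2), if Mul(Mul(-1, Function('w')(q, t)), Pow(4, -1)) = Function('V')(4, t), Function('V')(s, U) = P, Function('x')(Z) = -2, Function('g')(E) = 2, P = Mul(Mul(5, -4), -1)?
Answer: 4900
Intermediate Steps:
P = 20 (P = Mul(-20, -1) = 20)
Function('V')(s, U) = 20
Function('w')(q, t) = -80 (Function('w')(q, t) = Mul(-4, 20) = -80)
Pow(Add(10, Function('w')(Function('x')(Function('g')(-2)), -3)), 2) = Pow(Add(10, -80), 2) = Pow(-70, 2) = 4900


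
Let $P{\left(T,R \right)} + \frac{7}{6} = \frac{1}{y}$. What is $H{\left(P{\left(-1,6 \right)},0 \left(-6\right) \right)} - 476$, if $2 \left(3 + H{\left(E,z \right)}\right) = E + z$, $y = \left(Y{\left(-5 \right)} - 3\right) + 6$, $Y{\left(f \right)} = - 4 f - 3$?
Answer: $- \frac{57547}{120} \approx -479.56$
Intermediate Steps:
$Y{\left(f \right)} = -3 - 4 f$
$y = 20$ ($y = \left(\left(-3 - -20\right) - 3\right) + 6 = \left(\left(-3 + 20\right) - 3\right) + 6 = \left(17 - 3\right) + 6 = 14 + 6 = 20$)
$P{\left(T,R \right)} = - \frac{67}{60}$ ($P{\left(T,R \right)} = - \frac{7}{6} + \frac{1}{20} = - \frac{67}{60}$)
$H{\left(E,z \right)} = -3 + \frac{E}{2} + \frac{z}{2}$ ($H{\left(E,z \right)} = -3 + \frac{E + z}{2} = -3 + \left(\frac{E}{2} + \frac{z}{2}\right) = -3 + \frac{E}{2} + \frac{z}{2}$)
$H{\left(P{\left(-1,6 \right)},0 \left(-6\right) \right)} - 476 = \left(-3 + \frac{1}{2} \left(- \frac{67}{60}\right) + \frac{0 \left(-6\right)}{2}\right) - 476 = \left(-3 - \frac{67}{120} + \frac{1}{2} \cdot 0\right) - 476 = \left(-3 - \frac{67}{120} + 0\right) - 476 = - \frac{427}{120} - 476 = - \frac{57547}{120}$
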